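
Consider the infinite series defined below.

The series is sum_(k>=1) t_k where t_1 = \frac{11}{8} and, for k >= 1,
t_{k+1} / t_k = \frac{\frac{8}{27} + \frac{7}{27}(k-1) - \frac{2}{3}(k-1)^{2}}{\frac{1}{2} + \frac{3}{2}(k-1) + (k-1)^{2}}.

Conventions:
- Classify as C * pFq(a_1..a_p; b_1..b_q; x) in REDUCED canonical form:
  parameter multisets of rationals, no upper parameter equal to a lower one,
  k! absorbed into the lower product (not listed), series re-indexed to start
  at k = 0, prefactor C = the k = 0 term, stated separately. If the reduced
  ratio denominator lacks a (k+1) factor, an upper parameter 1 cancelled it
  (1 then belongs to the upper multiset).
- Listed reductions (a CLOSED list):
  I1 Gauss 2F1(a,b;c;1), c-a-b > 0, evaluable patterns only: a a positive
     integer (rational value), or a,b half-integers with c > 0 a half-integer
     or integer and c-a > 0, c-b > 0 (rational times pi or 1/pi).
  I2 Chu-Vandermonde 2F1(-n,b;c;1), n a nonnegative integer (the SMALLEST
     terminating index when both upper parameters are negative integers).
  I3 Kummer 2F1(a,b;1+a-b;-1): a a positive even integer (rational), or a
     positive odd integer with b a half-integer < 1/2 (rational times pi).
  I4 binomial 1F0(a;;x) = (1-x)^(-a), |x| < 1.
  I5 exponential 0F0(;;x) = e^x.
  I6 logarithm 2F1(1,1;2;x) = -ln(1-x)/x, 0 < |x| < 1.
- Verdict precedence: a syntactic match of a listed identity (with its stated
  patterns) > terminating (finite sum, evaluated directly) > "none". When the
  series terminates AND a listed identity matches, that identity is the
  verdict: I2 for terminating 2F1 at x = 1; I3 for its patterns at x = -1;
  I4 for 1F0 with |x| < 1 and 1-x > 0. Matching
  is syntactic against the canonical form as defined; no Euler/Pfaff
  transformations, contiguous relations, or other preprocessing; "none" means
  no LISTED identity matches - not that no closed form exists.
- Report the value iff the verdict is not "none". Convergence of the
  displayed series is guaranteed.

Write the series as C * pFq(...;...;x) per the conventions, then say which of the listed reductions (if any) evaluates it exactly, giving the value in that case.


Canonical form: C = \frac{11}{8} times 1F0 with upper {-\frac{8}{9}}, lower {-}, x = -\frac{2}{3}. Verdict: the I4 binomial reduction matches (the 1F0 binomial series: exponent 8/9, x = -\frac{2}{3}). Its exact value is \frac{11}{8} \cdot \left(\frac{5}{3}\right)^{\frac{8}{9}}.

Structural cue: t_0 = \frac{11}{8} here, and factor the ratio over Q (C = 11/8): negated roots = parameters.
Consecutive-term ratio: r(k) = -\frac{2}{3} * (k-\frac{8}{9}) / [(k+1)] ; factor over Q: parameters, x = -\frac{2}{3}, and C = \frac{11}{8}.


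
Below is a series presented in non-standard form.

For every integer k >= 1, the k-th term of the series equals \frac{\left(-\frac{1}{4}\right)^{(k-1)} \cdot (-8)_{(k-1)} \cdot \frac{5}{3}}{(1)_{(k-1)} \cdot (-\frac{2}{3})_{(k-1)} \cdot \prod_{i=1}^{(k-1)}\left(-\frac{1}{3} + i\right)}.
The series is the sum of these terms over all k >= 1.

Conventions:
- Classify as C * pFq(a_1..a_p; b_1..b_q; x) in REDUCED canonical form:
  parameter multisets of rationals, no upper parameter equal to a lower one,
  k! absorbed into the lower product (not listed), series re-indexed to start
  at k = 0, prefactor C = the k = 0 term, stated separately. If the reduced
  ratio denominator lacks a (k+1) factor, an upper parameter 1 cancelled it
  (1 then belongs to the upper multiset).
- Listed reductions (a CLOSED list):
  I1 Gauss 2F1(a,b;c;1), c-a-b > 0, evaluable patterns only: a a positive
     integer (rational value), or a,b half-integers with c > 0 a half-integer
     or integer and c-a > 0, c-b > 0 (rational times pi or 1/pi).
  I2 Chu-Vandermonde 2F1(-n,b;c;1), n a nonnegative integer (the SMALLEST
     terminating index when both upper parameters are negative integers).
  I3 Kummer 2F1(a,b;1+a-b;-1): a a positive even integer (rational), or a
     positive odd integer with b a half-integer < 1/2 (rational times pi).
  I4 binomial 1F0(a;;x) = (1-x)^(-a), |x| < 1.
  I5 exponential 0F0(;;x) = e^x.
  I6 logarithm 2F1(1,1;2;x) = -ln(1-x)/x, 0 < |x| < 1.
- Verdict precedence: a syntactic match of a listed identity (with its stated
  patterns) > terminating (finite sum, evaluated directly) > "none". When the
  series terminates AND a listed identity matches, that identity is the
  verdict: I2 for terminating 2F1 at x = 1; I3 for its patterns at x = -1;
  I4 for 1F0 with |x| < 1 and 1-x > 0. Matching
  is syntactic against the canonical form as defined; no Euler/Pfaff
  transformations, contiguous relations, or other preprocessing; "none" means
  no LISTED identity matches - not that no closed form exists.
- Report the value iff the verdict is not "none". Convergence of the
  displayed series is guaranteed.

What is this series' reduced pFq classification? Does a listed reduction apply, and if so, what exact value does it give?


x = -\frac{1}{4} here; the reduced form reads 1F2, upper {-8}, lower {-\frac{2}{3}, \frac{2}{3}}, C = \frac{5}{3}. Verdict: terminating. With -8 upstairs the series is a 9-term polynomial sum; evaluated term by term. Value: -\frac{1784458747092037747}{92132363521228800}.

Key observation: with t_0 = \frac{5}{3}, (1)_k (C = 5/3) is k! itself.
Adjacent-term ratio: r(k) = -\frac{1}{4} * (k-8) / [(k-\frac{2}{3}) (k+\frac{2}{3}) (k+1)] - rational in k. x = -\frac{1}{4}; t_0 = \frac{5}{3}; negate the roots.


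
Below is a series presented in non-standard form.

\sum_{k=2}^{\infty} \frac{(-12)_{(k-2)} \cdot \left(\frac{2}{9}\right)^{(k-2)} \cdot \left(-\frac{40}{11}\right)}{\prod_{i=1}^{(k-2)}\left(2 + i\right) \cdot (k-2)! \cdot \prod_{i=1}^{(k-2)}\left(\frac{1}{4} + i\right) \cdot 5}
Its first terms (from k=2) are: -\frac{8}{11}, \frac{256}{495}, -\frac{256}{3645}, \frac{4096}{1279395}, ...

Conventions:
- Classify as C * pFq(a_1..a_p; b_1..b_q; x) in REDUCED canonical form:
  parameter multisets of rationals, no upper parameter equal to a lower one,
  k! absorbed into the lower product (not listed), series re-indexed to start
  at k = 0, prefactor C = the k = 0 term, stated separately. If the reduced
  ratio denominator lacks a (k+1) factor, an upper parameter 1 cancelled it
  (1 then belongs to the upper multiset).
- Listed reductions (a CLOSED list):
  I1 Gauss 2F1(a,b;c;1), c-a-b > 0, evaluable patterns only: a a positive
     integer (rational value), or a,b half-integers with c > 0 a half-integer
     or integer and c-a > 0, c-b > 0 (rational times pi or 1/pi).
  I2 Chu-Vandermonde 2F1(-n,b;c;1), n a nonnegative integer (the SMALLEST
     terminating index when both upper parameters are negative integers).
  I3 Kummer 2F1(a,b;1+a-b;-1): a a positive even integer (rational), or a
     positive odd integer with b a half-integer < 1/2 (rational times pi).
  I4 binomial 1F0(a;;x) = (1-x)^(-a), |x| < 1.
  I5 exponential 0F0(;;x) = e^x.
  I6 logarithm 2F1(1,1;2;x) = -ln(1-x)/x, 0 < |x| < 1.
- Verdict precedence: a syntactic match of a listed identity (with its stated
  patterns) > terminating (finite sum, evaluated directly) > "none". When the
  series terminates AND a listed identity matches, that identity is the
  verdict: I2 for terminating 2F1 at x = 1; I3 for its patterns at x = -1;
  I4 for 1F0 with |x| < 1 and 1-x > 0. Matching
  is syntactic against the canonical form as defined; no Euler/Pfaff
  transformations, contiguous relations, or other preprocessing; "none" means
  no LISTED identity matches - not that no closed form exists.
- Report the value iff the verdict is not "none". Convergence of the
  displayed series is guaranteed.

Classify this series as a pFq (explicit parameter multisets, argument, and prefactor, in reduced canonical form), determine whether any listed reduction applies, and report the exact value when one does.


Reduced: x = \frac{2}{9}, 1F2, upper = {-12}, lower = {\frac{5}{4}, 3}, C = -\frac{8}{11}. Verdict: terminating - no listed pattern fits, but -12 in the upper list cuts the series at k = 12; direct evaluation. Sum: -\frac{122536811557137745703089001001733192}{442060180919948974249410206759971875}.

The tell: x = \frac{2}{9} and the lower running product (C = -8/11) is a rising factorial.
Consecutive-term ratio: r(k) = \frac{2}{9} * (k-12) / [(k+\frac{5}{4}) (k+3) (k+1)] ; factor over Q: parameters, x = \frac{2}{9}, and C = -\frac{8}{11}.


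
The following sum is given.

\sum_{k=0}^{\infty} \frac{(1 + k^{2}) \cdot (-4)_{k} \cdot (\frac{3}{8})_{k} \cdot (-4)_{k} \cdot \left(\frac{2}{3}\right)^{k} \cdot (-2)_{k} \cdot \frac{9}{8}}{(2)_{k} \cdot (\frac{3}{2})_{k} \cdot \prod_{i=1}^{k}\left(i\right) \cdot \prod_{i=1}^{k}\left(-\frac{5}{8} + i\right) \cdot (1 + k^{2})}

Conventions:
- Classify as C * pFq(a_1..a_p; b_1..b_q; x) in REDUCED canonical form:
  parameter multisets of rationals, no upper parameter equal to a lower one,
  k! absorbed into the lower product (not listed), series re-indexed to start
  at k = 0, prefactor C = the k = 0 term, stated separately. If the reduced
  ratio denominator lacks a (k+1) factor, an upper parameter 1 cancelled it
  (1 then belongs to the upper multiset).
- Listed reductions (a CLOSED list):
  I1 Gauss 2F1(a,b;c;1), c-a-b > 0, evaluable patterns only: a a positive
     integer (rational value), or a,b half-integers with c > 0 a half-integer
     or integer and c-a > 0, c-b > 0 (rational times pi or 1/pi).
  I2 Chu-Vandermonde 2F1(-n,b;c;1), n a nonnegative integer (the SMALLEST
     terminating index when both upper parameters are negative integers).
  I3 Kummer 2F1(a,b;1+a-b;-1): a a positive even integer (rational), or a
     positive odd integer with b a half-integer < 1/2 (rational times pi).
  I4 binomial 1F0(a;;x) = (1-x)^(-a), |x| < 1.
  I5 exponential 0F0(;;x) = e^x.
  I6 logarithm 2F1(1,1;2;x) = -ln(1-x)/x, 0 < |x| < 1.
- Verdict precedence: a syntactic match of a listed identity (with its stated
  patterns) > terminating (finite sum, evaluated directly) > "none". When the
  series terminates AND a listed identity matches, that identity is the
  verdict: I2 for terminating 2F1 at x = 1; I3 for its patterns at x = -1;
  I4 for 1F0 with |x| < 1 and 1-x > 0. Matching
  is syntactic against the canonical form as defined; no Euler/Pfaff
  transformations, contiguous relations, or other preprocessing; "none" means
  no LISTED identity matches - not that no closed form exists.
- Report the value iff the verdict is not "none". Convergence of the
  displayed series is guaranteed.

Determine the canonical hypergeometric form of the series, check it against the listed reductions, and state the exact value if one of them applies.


At argument \frac{2}{3}: a 3F2 with upper {-4, -4, -2}, lower {\frac{3}{2}, 2}, scaled by C = \frac{9}{8}. Verdict: terminating - upper -2 stops the sum at k = 2; the 3 terms are added exactly. Sum: -\frac{147}{40}.

Structural cue: t_0 being \frac{9}{8}, the lower running product (C = 9/8, x = 2/3) is a rising factorial.
Step ratio: r(k) = \frac{2}{3} * (k-4) (k-4) (k-2) / [(k+\frac{3}{2}) (k+2) (k+1)] ; factor over Q: parameters, x = \frac{2}{3}, and C = \frac{9}{8}.


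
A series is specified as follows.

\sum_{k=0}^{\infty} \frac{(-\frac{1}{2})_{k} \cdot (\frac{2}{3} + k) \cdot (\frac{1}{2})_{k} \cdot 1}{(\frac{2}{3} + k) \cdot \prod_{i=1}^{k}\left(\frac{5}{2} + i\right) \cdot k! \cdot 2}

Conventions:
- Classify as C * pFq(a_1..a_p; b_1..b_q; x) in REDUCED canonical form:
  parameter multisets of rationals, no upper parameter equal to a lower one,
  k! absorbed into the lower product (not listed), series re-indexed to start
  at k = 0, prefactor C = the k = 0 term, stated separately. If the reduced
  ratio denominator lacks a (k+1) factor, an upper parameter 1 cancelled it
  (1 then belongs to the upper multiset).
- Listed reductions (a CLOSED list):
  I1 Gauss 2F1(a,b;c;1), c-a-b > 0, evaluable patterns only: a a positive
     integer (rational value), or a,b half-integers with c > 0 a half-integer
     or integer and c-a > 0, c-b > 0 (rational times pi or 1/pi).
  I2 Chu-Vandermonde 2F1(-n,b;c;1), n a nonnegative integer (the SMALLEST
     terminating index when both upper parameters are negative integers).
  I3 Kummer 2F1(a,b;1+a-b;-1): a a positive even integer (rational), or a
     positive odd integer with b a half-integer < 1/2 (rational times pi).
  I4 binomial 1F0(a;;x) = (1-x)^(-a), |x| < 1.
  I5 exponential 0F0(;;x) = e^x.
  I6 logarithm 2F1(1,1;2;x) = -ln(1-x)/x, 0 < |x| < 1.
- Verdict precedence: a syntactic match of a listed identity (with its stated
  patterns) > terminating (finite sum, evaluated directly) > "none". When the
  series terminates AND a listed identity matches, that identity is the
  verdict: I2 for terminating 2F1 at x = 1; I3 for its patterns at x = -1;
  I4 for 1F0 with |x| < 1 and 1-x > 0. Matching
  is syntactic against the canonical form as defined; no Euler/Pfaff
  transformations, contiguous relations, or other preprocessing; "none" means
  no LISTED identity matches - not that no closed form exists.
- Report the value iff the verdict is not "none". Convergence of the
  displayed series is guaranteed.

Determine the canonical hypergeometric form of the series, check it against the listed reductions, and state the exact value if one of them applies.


Classification (C = \frac{1}{2}): 2F1 with upper {-\frac{1}{2}, \frac{1}{2}}, lower {\frac{7}{2}}, argument x = 1. Verdict at x = 1: Gauss's theorem I1 (half-integer case) matches (x = 1; upper {-\frac{1}{2}, \frac{1}{2}} half-integers, c = \frac{7}{2} in the evaluable pattern). Sum: \frac{75}{512} \cdot \pi.

First insight: from the first term \frac{1}{2}: the factor k + 2/3 cancels (top and bottom), leaving C = 1/2, x = 1.
Term ratio: r(k) = 1 * (k-\frac{1}{2}) (k+\frac{1}{2}) / [(k+\frac{7}{2}) (k+1)] - rational; roots negated = parameters, x = 1, C = \frac{1}{2}.


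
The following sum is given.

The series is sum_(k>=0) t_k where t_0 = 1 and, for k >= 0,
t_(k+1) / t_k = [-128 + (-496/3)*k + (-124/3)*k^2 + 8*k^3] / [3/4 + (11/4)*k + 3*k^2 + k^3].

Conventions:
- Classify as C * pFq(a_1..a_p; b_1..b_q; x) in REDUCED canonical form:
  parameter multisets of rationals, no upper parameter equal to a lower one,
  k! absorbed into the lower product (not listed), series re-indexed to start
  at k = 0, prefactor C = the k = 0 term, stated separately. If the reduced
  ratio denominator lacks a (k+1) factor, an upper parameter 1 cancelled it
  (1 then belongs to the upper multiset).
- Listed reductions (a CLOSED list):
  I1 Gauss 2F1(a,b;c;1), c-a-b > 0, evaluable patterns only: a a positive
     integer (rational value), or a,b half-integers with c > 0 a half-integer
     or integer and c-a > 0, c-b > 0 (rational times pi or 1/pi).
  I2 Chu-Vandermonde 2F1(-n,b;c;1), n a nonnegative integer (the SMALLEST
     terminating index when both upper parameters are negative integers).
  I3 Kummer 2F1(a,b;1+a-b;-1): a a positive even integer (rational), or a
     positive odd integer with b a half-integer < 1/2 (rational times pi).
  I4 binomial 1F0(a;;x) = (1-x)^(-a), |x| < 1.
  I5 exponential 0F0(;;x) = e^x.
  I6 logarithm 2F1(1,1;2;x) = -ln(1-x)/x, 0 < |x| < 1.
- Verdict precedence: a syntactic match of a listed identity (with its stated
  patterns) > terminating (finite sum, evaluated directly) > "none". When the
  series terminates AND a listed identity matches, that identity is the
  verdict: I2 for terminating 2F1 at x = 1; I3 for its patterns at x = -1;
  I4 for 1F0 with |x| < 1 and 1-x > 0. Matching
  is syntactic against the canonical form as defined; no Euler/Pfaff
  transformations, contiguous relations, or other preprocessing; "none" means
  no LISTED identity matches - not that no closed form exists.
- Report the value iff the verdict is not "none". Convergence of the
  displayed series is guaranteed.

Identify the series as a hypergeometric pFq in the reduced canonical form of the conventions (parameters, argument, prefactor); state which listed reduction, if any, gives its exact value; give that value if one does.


Key step: t_0 being 1, cancel k + 3/2 from the displayed ratio first; then C = 1, x = 8.
Adjacent-term ratio: r(k) = 8 * (k-8) (k+4/3) / [(k+1/2) (k+1)] - rational in k, leading ratio 8; with t_0 = 1, classification follows.

x = 8 here; the reduced form reads 2F1, upper {-8, 4/3}, lower {1/2}, C = 1. Verdict: terminating - no listed pattern fits, but -8 in the upper list cuts the series at k = 8; direct evaluation. Hence: 439435888210267/5845851.


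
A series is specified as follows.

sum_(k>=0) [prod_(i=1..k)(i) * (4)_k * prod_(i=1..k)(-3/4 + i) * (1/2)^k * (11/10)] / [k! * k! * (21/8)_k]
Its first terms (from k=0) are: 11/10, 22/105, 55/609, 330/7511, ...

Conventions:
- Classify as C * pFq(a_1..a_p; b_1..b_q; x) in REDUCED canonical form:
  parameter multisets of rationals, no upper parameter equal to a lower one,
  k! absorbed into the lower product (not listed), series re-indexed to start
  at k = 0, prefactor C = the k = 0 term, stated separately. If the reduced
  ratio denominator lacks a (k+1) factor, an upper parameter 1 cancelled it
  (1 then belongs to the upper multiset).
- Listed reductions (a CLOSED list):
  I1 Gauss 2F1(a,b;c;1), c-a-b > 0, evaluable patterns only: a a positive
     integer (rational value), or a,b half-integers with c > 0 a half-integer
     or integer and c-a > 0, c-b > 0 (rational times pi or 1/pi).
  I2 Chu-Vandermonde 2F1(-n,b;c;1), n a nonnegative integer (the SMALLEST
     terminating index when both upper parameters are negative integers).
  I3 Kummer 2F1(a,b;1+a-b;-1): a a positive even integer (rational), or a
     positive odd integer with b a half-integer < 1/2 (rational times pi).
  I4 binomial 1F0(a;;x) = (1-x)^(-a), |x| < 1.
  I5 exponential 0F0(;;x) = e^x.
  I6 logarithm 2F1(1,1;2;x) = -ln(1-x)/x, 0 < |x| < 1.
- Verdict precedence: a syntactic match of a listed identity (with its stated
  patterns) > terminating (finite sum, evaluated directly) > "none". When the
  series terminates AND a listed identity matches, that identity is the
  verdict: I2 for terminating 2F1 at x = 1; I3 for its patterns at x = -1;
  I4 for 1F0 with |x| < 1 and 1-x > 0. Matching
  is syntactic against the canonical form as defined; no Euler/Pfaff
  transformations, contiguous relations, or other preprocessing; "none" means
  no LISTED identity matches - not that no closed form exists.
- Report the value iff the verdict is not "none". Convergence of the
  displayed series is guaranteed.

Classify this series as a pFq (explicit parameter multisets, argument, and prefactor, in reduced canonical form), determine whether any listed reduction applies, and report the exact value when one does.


x = 1/2 here; the reduced form reads 2F1, upper {1/4, 4}, lower {21/8}, C = 11/10. Verdict: none - at argument 1/2 the multisets {1/4, 4} ; {21/8} match no listed identity.

Key step: t_0 being 11/10, the parameter 1 appears in both the upper and lower lists and cancels.
Adjacent-term ratio: r(k) = (1/2) * (k+1/4) (k+4) / [(k+21/8) (k+1)] - poly over poly, x = (1/2) from leading terms; C = 11/10 at k = 0.


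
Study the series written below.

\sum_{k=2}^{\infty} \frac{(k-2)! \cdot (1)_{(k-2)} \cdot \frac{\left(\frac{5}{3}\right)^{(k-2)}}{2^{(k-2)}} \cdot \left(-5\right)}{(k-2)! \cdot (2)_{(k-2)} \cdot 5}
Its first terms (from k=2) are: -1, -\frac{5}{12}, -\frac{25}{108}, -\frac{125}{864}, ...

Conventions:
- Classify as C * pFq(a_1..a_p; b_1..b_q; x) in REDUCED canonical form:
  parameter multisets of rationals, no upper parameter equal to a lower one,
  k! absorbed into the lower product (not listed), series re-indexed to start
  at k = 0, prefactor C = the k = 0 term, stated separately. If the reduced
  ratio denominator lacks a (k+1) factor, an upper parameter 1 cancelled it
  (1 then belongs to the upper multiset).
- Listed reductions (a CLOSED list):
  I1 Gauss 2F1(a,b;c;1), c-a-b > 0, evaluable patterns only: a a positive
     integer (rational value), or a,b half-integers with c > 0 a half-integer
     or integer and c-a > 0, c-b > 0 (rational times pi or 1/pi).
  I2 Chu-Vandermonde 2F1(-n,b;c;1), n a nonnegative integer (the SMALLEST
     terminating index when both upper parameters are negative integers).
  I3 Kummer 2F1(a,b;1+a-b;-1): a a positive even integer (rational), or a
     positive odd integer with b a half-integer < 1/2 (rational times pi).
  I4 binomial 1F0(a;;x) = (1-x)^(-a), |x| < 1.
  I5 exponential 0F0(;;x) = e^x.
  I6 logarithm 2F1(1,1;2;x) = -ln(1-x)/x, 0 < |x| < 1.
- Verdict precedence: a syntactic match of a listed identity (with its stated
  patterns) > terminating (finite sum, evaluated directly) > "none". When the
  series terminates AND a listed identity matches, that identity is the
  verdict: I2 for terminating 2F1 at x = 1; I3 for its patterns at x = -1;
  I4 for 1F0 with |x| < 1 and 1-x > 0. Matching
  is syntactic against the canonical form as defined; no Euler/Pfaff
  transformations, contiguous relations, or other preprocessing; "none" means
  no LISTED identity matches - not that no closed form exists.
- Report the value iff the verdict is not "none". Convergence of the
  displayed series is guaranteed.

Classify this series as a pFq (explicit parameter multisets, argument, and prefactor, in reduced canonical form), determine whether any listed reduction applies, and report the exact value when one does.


The series (x = \frac{5}{6}) is 2F1: upper {1, 1}, lower {2}, prefactor -1. Verdict: the I6 logarithm reduction applies (the logarithm: parameters (1,1;2), x = \frac{5}{6}). Value: \frac{6}{5} \cdot \ln\left(\frac{1}{6}\right).

Key step: with t_0 = -1, the factorial ratio (C = -1) (k+a-1)!/(a-1)! is a rising factorial (a)_k.
Term ratio: r(k) = \frac{5}{6} * (k+1) (k+1) / [(k+2) (k+1)] - poly over poly, x = \frac{5}{6} from leading terms; C = -1 at k = 0.


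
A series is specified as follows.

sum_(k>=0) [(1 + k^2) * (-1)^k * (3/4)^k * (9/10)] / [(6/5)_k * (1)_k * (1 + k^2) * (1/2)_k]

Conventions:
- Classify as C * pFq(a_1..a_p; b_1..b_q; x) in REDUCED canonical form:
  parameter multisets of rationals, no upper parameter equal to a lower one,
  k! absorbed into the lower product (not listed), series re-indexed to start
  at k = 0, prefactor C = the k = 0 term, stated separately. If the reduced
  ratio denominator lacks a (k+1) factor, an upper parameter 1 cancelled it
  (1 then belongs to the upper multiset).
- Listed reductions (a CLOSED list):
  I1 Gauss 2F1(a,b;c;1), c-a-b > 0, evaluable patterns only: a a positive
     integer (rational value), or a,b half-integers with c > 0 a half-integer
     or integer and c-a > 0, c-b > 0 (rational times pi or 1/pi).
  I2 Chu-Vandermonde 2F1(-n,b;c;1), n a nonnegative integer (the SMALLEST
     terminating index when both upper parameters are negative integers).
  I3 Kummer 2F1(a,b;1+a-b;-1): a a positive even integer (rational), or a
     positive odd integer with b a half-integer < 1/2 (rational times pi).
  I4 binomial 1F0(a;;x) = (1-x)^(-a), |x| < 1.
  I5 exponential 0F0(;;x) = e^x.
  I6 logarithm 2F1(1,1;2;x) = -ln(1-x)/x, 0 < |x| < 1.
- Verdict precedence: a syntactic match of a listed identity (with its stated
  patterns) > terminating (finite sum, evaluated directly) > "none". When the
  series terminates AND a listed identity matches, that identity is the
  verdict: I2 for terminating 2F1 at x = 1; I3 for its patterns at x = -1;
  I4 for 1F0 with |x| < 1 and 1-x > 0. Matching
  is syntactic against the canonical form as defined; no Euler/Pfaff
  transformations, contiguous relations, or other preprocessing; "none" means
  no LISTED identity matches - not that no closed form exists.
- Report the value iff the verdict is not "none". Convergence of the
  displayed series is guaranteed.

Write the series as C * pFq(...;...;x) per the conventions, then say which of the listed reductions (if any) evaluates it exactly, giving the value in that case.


The tell: t_0 being 9/10, (1)_k (prefactor 9/10) is k! itself.
Term ratio: r(k) = (-3/4) * 1 / [(k+1/2) (k+6/5) (k+1)] - rational in k, leading ratio (-3/4); with t_0 = 9/10, classification follows.

At argument -3/4: a 0F2 with upper {-}, lower {1/2, 6/5}, scaled by C = 9/10. Verdict: none. Every listed pattern misses the 0F2 form at -3/4, upper {-}.


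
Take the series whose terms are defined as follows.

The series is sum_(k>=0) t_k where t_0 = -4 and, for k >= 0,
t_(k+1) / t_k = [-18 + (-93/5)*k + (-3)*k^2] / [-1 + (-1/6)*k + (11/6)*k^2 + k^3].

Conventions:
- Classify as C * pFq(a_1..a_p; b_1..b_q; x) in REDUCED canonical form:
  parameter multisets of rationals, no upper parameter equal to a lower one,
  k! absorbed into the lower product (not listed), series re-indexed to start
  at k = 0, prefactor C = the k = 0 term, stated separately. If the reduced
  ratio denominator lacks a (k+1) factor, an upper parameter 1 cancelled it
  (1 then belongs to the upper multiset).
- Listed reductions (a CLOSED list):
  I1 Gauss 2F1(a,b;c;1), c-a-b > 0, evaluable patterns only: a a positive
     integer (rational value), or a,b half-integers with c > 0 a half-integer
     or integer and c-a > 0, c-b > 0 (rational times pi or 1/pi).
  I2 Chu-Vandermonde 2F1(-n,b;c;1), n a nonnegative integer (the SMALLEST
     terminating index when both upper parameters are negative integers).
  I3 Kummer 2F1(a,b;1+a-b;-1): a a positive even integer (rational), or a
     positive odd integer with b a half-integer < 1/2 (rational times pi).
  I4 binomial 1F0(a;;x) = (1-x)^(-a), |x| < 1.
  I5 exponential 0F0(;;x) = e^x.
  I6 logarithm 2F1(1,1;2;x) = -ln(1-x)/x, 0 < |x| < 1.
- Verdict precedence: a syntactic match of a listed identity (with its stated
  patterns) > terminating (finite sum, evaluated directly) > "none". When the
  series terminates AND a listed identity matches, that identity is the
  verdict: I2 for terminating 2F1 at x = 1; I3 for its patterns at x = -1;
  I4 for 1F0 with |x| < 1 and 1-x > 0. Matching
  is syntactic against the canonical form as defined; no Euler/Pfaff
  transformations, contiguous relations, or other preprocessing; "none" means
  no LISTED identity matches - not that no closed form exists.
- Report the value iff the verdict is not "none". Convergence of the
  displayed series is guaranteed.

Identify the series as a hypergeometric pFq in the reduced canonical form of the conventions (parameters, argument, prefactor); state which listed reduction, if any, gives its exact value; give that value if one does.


The tell: t_0 being -4, roots of the ratio polynomials (prefactor -4) are the negated parameters.
Term ratio: r(k) = (-3) * (k+6/5) (k+5) / [(k-2/3) (k+3/2) (k+1)] - rational in k, leading ratio (-3); with t_0 = -4, classification follows.

x = -3 here; the reduced form reads 2F2, upper {6/5, 5}, lower {-2/3, 3/2}, C = -4. Verdict: none - this 2F2 at x = -3 matches no listed pattern, and upper {6/5, 5} holds no stopper.


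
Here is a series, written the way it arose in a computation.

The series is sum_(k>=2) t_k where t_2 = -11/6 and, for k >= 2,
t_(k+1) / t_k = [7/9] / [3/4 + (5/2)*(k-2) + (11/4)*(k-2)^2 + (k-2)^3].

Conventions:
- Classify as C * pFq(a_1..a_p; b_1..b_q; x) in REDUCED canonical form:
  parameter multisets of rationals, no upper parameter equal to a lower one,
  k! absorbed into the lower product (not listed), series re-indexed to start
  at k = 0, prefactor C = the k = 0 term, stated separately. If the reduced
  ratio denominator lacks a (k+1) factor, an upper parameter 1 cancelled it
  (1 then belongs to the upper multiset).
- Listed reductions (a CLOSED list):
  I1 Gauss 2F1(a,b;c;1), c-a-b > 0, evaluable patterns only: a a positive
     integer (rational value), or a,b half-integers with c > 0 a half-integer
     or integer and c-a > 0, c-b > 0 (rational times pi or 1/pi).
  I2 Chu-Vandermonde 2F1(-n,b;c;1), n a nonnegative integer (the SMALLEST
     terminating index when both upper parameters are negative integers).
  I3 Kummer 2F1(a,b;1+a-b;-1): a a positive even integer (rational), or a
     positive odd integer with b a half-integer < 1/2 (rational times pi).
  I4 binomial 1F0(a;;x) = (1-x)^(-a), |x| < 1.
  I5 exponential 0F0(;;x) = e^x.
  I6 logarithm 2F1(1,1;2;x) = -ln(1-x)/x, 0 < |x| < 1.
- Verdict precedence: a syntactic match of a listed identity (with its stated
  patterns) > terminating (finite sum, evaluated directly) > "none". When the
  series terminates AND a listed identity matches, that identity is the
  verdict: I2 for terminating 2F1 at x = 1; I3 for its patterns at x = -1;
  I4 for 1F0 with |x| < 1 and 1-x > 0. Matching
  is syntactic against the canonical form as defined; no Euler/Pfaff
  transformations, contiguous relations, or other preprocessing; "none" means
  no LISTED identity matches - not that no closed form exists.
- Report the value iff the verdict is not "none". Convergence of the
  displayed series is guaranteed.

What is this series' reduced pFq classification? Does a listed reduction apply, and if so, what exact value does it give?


Classification (C = -11/6): 0F2 with upper {-}, lower {3/4, 1}, argument x = 7/9. Verdict: none here - no I1-I6 shape fits x = 7/9 with lower {3/4, 1}.

First insight: t_0 = -11/6 here, and factor the ratio over Q (prefactor -11/6): negated roots = parameters.
Adjacent-term ratio: r(k) = (7/9) * 1 / [(k+3/4) (k+1) (k+1)] - rational in k, leading ratio (7/9); with t_0 = -11/6, classification follows.


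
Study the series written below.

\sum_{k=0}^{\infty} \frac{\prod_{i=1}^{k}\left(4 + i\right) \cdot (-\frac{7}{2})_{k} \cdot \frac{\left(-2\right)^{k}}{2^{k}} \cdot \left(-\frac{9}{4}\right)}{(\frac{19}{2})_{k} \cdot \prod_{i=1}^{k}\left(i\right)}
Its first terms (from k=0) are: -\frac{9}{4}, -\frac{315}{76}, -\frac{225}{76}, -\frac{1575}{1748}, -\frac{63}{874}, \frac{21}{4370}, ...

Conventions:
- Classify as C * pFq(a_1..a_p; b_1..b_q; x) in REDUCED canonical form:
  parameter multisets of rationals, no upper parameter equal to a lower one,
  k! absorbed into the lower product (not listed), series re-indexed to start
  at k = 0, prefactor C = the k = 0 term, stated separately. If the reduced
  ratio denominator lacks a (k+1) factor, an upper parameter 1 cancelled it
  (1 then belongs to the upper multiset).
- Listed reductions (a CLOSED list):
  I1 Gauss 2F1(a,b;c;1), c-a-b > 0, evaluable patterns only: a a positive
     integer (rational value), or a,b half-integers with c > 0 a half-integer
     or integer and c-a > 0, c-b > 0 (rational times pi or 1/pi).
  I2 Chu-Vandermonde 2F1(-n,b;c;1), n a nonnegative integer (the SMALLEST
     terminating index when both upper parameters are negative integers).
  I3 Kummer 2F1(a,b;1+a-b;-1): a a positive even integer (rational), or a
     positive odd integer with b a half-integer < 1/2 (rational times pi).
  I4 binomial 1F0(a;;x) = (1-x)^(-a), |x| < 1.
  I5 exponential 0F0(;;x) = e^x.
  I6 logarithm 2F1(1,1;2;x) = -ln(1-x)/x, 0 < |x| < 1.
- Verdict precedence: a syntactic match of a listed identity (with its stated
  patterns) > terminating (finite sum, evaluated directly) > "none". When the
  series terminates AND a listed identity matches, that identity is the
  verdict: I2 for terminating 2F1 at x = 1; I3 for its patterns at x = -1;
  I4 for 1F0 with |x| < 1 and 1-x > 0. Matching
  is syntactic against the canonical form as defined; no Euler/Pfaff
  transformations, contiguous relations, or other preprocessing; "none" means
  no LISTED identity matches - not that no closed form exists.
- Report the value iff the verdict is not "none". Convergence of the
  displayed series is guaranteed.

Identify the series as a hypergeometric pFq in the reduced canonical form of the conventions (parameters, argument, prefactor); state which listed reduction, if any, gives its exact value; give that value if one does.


The tell: with t_0 = -\frac{9}{4}, the running product (C = -9/4, x = -1) telescopes to a rising factorial.
Adjacent-term ratio: r(k) = -1 * (k-\frac{7}{2}) (k+5) / [(k+\frac{19}{2}) (k+1)] - rational in k, leading ratio -1; with t_0 = -\frac{9}{4}, classification follows.

Canonical form: C = -\frac{9}{4} times 2F1 with upper {-\frac{7}{2}, 5}, lower {\frac{19}{2}}, x = -1. Verdict: this is the Kummer evaluation I3 (x = -1; c = \frac{19}{2} equals 1+a-b for upper {-\frac{7}{2}, 5}: listed pattern). Sum: \left(-\frac{6891885}{2097152}\right) \cdot \pi.


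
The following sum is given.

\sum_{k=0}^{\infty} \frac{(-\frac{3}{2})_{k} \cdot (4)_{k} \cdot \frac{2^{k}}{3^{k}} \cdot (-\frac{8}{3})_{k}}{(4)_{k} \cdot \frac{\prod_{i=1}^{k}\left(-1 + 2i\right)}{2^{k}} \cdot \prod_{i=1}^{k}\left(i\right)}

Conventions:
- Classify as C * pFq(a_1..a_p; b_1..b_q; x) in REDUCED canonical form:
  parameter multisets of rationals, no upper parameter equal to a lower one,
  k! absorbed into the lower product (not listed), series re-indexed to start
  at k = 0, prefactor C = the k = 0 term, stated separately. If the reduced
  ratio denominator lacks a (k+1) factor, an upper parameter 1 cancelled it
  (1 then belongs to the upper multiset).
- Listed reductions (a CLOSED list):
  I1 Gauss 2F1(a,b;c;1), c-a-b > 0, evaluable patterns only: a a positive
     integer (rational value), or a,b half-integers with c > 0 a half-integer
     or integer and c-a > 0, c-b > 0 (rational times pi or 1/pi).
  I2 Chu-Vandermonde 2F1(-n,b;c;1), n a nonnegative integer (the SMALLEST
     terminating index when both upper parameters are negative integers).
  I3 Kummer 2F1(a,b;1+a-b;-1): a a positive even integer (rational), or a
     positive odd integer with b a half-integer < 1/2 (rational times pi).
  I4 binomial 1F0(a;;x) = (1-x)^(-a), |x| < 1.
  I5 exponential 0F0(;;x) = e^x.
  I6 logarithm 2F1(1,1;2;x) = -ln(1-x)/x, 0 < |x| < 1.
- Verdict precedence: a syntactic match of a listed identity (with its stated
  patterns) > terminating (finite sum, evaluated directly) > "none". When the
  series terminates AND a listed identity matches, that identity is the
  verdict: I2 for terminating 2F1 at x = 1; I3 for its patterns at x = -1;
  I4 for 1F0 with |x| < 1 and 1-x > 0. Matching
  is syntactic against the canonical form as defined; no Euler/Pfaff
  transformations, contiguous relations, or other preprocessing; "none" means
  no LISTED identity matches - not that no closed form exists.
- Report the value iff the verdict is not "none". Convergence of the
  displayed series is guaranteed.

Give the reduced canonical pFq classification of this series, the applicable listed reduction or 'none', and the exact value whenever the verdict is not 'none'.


Classification (C = 1): 2F1 with upper {-\frac{8}{3}, -\frac{3}{2}}, lower {\frac{1}{2}}, argument x = \frac{2}{3}. Verdict: none - at argument \frac{2}{3} the multisets {-\frac{8}{3}, -\frac{3}{2}} ; {\frac{1}{2}} match no listed identity.

Key observation: t_0 = 1 here, and the two geometric factors (C = 1) combine into one argument.
Consecutive-term ratio: r(k) = \frac{2}{3} * (k-\frac{8}{3}) (k-\frac{3}{2}) / [(k+\frac{1}{2}) (k+1)] - rational in k. x = \frac{2}{3}; t_0 = 1; negate the roots.


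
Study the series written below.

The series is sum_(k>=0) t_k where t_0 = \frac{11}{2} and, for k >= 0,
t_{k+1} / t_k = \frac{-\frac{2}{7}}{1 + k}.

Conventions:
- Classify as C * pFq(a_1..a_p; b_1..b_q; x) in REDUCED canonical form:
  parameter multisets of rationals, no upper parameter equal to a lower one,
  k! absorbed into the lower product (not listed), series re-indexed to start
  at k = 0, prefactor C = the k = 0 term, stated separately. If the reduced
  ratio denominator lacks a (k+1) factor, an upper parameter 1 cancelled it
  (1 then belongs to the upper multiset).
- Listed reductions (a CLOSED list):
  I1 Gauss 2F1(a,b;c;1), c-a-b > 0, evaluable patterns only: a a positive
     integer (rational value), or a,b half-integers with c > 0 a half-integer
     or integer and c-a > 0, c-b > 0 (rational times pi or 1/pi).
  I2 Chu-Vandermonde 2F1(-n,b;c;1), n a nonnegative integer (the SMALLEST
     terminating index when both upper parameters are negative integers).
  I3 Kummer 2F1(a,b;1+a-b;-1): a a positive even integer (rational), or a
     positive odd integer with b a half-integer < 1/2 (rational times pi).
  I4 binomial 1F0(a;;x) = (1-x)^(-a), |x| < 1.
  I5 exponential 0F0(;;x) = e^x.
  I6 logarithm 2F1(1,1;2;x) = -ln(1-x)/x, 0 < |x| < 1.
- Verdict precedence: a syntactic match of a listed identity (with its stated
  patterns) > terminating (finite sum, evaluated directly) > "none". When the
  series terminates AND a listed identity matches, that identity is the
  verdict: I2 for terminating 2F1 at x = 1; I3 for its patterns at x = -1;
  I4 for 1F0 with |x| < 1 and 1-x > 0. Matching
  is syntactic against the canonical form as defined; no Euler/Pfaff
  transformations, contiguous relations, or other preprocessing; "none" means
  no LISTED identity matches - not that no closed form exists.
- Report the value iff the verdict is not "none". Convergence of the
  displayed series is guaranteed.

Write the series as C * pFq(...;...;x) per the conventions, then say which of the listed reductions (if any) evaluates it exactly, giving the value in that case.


At argument -\frac{2}{7}: a 0F0 with upper {-}, lower {-}, scaled by C = \frac{11}{2}. Verdict at x = -\frac{2}{7}: the I5 exponential reduction matches (the 0F0 exponential series at x = -\frac{2}{7}). Exact value: \frac{11}{2} \cdot e^{-\frac{2}{7}}.

Key step: t_0 being \frac{11}{2}, roots of the ratio polynomials (C = 11/2) are the negated parameters.
Ratio: r(k) = -\frac{2}{7} * 1 / [(k+1)] - rational in k. x = -\frac{2}{7}; t_0 = \frac{11}{2}; negate the roots.


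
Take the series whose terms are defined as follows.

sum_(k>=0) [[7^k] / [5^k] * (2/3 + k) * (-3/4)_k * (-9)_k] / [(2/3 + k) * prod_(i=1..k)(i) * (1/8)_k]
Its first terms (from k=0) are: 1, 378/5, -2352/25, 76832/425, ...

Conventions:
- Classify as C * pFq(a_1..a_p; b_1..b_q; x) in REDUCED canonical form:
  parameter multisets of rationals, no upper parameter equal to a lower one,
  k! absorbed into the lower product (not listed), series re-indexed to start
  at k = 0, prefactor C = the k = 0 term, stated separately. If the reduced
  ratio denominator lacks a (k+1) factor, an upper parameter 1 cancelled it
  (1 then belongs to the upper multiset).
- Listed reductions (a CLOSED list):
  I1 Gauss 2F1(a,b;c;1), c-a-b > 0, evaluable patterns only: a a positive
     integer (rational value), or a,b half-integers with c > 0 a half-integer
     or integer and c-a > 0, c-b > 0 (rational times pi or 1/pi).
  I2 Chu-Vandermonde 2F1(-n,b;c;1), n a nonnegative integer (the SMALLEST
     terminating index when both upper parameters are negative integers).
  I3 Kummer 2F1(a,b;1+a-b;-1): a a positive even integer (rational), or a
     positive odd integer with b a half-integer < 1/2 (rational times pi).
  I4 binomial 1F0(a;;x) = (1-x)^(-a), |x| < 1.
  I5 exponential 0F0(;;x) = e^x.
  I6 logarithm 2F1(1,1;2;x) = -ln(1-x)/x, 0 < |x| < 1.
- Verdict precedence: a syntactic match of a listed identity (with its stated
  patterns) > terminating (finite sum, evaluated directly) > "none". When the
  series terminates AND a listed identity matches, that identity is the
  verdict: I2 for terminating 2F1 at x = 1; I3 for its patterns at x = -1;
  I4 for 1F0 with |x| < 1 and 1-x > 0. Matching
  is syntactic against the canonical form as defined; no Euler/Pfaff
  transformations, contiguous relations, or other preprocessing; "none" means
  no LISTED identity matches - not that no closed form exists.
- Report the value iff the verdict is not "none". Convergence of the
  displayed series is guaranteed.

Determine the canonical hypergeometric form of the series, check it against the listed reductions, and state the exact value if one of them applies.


Key step: from the first term 1: k + 2/3 divides numerator and denominator alike; C = 1, x = 7/5 after cancelling.
Adjacent-term ratio: r(k) = (7/5) * (k-9) (k-3/4) / [(k+1/8) (k+1)] - poly over poly, x = (7/5) from leading terms; C = 1 at k = 0.

x = 7/5 here; the reduced form reads 2F1, upper {-9, -3/4}, lower {1/8}, C = 1. Verdict: terminating (-9 upstairs). 10 nonzero terms in all; added directly. Its exact value is 13197661809511/284517578125.


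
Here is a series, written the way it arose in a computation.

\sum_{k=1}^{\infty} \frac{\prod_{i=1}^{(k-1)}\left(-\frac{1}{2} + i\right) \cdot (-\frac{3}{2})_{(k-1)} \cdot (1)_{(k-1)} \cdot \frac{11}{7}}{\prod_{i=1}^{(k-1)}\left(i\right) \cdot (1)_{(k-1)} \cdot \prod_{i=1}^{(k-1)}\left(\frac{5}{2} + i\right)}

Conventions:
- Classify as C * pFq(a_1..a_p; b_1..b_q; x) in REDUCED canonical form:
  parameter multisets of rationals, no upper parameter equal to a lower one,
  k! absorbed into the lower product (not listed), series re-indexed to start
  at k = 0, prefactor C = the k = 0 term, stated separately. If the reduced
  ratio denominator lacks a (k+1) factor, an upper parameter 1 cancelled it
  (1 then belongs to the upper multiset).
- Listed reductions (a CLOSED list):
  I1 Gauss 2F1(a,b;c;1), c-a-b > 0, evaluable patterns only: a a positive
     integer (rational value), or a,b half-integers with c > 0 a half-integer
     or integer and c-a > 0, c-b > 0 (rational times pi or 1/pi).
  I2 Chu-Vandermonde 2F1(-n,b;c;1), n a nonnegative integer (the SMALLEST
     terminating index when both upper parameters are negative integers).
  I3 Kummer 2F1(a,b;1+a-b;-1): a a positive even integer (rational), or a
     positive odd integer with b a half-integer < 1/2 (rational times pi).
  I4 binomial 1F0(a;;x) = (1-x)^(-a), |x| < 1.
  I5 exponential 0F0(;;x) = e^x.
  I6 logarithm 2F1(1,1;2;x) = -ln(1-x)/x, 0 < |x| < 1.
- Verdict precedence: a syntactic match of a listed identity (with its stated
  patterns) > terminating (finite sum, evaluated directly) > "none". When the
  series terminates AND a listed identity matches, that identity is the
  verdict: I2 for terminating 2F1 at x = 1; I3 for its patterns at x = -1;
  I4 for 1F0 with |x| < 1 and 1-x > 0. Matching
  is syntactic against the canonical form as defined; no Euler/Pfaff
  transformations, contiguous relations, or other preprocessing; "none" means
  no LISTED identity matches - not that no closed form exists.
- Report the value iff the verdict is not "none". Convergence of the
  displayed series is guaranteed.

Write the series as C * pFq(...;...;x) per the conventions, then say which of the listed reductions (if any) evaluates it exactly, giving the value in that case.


Classification (C = \frac{11}{7}): 2F1 with upper {-\frac{3}{2}, \frac{1}{2}}, lower {\frac{7}{2}}, argument x = 1. Verdict: this is Gauss's theorem I1 (half-integer case) (x = 1; upper {-\frac{3}{2}, \frac{1}{2}} half-integers, c = \frac{7}{2} in the evaluable pattern). Its exact value is \frac{825}{2048} \cdot \pi.

Structural cue: from the first term \frac{11}{7}: the running product (prefactor 11/7) telescopes to a rising factorial.
Term ratio: r(k) = 1 * (k-\frac{3}{2}) (k+\frac{1}{2}) / [(k+\frac{7}{2}) (k+1)] - rational in k. x = 1; t_0 = \frac{11}{7}; negate the roots.
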